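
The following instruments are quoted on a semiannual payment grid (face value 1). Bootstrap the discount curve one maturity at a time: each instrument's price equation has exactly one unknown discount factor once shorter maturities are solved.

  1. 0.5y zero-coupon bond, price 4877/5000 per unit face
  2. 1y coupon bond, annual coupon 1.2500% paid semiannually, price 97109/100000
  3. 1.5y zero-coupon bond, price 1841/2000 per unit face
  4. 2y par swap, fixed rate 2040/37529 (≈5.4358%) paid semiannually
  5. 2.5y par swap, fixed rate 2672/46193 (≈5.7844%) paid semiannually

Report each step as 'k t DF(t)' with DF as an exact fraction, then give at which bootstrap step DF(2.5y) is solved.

1 1/2 4877/5000
2 1 959/1000
3 3/2 1841/2000
4 2 449/500
5 5/2 1083/1250
DF(2.5y) is solved at step 5

step 1 [0.5y] zero: DF = P = 4877/5000 ≈ 0.975400
step 2 [1y] bond c/2=1/160: DF=(97109/100000 − 1/160·(0.975400))/(1+1/160) = 959/1000 ≈ 0.959000
step 3 [1.5y] zero: DF = P = 1841/2000 ≈ 0.920500
step 4 [2y] swap r/2=1020/37529: DF=(1 − 1020/37529·(0.975400+0.959000+0.920500))/(1+1020/37529) = 449/500 ≈ 0.898000
step 5 [2.5y] swap r/2=1336/46193: DF=(1 − 1336/46193·(0.975400+0.959000+0.920500+0.898000))/(1+1336/46193) = 1083/1250 ≈ 0.866400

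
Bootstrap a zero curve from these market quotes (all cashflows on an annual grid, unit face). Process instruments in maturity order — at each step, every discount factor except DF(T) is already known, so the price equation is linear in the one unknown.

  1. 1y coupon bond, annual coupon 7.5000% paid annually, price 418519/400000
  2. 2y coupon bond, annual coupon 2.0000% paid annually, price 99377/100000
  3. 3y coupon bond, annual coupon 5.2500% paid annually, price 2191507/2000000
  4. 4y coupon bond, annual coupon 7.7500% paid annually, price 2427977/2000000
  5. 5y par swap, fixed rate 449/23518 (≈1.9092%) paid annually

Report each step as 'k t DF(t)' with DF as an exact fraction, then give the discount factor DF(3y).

1 1 9733/10000
2 2 597/625
3 3 9449/10000
4 4 23/25
5 5 4551/5000
DF(3y) = 9449/10000 ≈ 0.944900

step 1 [1y] bond c/1=3/40: DF=(418519/400000 − 3/40·(0))/(1+3/40) = 9733/10000 ≈ 0.973300
step 2 [2y] bond c/1=1/50: DF=(99377/100000 − 1/50·(0.973300))/(1+1/50) = 597/625 ≈ 0.955200
step 3 [3y] bond c/1=21/400: DF=(2191507/2000000 − 21/400·(0.973300+0.955200))/(1+21/400) = 9449/10000 ≈ 0.944900
step 4 [4y] bond c/1=31/400: DF=(2427977/2000000 − 31/400·(0.973300+0.955200+0.944900))/(1+31/400) = 23/25 ≈ 0.920000
step 5 [5y] swap r/1=449/23518: DF=(1 − 449/23518·(0.973300+0.955200+0.944900+0.920000))/(1+449/23518) = 4551/5000 ≈ 0.910200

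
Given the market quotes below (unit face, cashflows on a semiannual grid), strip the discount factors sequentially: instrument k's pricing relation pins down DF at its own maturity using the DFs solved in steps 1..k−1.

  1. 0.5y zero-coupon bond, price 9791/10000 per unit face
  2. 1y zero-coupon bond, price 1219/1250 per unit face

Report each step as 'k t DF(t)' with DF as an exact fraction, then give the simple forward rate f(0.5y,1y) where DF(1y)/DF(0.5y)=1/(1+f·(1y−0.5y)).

step 1 [0.5y] zero: DF = P = 9791/10000 ≈ 0.979100
step 2 [1y] zero: DF = P = 1219/1250 ≈ 0.975200

1 1/2 9791/10000
2 1 1219/1250
f(0.5y,1y) = ((9791/10000)/(1219/1250) − 1)/(1/2) = 39/4876 ≈ 0.7998%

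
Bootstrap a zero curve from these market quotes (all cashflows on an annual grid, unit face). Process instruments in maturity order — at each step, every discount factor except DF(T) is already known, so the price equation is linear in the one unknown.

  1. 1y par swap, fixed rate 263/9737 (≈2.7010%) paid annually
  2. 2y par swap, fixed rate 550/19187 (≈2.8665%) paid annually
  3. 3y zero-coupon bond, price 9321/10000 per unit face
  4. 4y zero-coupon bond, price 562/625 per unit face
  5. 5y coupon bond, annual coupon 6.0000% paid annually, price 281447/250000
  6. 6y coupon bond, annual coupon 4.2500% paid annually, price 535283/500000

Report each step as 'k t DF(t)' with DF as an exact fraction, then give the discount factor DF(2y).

1 1 9737/10000
2 2 189/200
3 3 9321/10000
4 4 562/625
5 5 4249/5000
6 6 4197/5000
DF(2y) = 189/200 ≈ 0.945000

step 1 [1y] swap r/1=263/9737: DF=(1 − 263/9737·(0))/(1+263/9737) = 9737/10000 ≈ 0.973700
step 2 [2y] swap r/1=550/19187: DF=(1 − 550/19187·(0.973700))/(1+550/19187) = 189/200 ≈ 0.945000
step 3 [3y] zero: DF = P = 9321/10000 ≈ 0.932100
step 4 [4y] zero: DF = P = 562/625 ≈ 0.899200
step 5 [5y] bond c/1=3/50: DF=(281447/250000 − 3/50·(0.973700+0.945000+0.932100+0.899200))/(1+3/50) = 4249/5000 ≈ 0.849800
step 6 [6y] bond c/1=17/400: DF=(535283/500000 − 17/400·(0.973700+0.945000+0.932100+0.899200+0.849800))/(1+17/400) = 4197/5000 ≈ 0.839400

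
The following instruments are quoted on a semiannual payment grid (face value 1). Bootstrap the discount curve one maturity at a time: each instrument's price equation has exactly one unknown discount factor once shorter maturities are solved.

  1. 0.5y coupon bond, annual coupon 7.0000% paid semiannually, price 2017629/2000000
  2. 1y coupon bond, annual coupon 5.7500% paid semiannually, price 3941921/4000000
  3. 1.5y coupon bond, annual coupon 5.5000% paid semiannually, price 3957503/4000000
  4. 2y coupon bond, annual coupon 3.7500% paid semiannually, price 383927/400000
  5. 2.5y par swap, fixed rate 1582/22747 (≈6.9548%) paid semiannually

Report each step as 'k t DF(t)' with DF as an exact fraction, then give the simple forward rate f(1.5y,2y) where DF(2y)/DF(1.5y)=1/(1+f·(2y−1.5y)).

step 1 [0.5y] bond c/2=7/200: DF=(2017629/2000000 − 7/200·(0))/(1+7/200) = 9747/10000 ≈ 0.974700
step 2 [1y] bond c/2=23/800: DF=(3941921/4000000 − 23/800·(0.974700))/(1+23/800) = 9307/10000 ≈ 0.930700
step 3 [1.5y] bond c/2=11/400: DF=(3957503/4000000 − 11/400·(0.974700+0.930700))/(1+11/400) = 9119/10000 ≈ 0.911900
step 4 [2y] bond c/2=3/160: DF=(383927/400000 − 3/160·(0.974700+0.930700+0.911900))/(1+3/160) = 8903/10000 ≈ 0.890300
step 5 [2.5y] swap r/2=791/22747: DF=(1 − 791/22747·(0.974700+0.930700+0.911900+0.890300))/(1+791/22747) = 4209/5000 ≈ 0.841800

1 1/2 9747/10000
2 1 9307/10000
3 3/2 9119/10000
4 2 8903/10000
5 5/2 4209/5000
f(1.5y,2y) = ((9119/10000)/(8903/10000) − 1)/(1/2) = 432/8903 ≈ 4.8523%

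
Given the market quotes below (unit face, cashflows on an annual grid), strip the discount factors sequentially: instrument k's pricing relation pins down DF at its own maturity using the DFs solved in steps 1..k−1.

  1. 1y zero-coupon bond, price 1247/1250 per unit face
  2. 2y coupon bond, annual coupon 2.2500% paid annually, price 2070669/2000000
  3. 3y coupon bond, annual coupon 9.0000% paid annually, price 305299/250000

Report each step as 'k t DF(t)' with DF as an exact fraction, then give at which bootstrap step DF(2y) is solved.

step 1 [1y] zero: DF = P = 1247/1250 ≈ 0.997600
step 2 [2y] bond c/1=9/400: DF=(2070669/2000000 − 9/400·(0.997600))/(1+9/400) = 4953/5000 ≈ 0.990600
step 3 [3y] bond c/1=9/100: DF=(305299/250000 − 9/100·(0.997600+0.990600))/(1+9/100) = 4781/5000 ≈ 0.956200

1 1 1247/1250
2 2 4953/5000
3 3 4781/5000
DF(2y) is solved at step 2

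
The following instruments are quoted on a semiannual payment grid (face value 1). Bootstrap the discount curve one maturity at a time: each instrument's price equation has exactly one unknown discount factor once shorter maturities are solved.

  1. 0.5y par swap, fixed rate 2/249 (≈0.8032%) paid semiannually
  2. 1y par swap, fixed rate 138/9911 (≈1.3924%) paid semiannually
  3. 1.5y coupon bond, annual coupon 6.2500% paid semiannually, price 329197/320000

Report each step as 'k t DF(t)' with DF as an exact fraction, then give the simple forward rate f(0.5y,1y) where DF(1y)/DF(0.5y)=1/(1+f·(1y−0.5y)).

1 1/2 249/250
2 1 4931/5000
3 3/2 15/16
f(0.5y,1y) = ((249/250)/(4931/5000) − 1)/(1/2) = 98/4931 ≈ 1.9874%

step 1 [0.5y] swap r/2=1/249: DF=(1 − 1/249·(0))/(1+1/249) = 249/250 ≈ 0.996000
step 2 [1y] swap r/2=69/9911: DF=(1 − 69/9911·(0.996000))/(1+69/9911) = 4931/5000 ≈ 0.986200
step 3 [1.5y] bond c/2=1/32: DF=(329197/320000 − 1/32·(0.996000+0.986200))/(1+1/32) = 15/16 ≈ 0.937500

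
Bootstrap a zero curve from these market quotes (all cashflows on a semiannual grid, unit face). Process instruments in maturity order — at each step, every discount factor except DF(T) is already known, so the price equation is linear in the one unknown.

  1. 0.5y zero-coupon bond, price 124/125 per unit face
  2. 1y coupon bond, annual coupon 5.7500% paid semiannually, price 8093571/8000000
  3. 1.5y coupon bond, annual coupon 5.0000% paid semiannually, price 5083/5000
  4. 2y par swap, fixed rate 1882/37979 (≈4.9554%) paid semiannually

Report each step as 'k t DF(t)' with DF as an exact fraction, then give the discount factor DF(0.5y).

1 1/2 124/125
2 1 9557/10000
3 3/2 9443/10000
4 2 9059/10000
DF(0.5y) = 124/125 ≈ 0.992000

step 1 [0.5y] zero: DF = P = 124/125 ≈ 0.992000
step 2 [1y] bond c/2=23/800: DF=(8093571/8000000 − 23/800·(0.992000))/(1+23/800) = 9557/10000 ≈ 0.955700
step 3 [1.5y] bond c/2=1/40: DF=(5083/5000 − 1/40·(0.992000+0.955700))/(1+1/40) = 9443/10000 ≈ 0.944300
step 4 [2y] swap r/2=941/37979: DF=(1 − 941/37979·(0.992000+0.955700+0.944300))/(1+941/37979) = 9059/10000 ≈ 0.905900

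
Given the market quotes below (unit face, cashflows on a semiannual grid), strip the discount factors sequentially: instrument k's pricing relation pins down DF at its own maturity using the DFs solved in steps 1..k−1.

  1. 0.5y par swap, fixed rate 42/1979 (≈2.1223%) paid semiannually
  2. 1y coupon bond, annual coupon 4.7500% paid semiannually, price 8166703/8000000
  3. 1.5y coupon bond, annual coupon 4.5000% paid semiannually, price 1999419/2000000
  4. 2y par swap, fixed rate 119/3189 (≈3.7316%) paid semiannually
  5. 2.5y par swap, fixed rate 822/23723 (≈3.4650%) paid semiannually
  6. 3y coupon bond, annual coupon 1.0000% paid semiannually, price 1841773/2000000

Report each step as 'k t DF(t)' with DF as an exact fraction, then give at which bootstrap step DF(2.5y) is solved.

1 1/2 1979/2000
2 1 4871/5000
3 3/2 1869/2000
4 2 4643/5000
5 5/2 4589/5000
6 3 8927/10000
DF(2.5y) is solved at step 5

step 1 [0.5y] swap r/2=21/1979: DF=(1 − 21/1979·(0))/(1+21/1979) = 1979/2000 ≈ 0.989500
step 2 [1y] bond c/2=19/800: DF=(8166703/8000000 − 19/800·(0.989500))/(1+19/800) = 4871/5000 ≈ 0.974200
step 3 [1.5y] bond c/2=9/400: DF=(1999419/2000000 − 9/400·(0.989500+0.974200))/(1+9/400) = 1869/2000 ≈ 0.934500
step 4 [2y] swap r/2=119/6378: DF=(1 − 119/6378·(0.989500+0.974200+0.934500))/(1+119/6378) = 4643/5000 ≈ 0.928600
step 5 [2.5y] swap r/2=411/23723: DF=(1 − 411/23723·(0.989500+0.974200+0.934500+0.928600))/(1+411/23723) = 4589/5000 ≈ 0.917800
step 6 [3y] bond c/2=1/200: DF=(1841773/2000000 − 1/200·(0.989500+0.974200+0.934500+0.928600+0.917800))/(1+1/200) = 8927/10000 ≈ 0.892700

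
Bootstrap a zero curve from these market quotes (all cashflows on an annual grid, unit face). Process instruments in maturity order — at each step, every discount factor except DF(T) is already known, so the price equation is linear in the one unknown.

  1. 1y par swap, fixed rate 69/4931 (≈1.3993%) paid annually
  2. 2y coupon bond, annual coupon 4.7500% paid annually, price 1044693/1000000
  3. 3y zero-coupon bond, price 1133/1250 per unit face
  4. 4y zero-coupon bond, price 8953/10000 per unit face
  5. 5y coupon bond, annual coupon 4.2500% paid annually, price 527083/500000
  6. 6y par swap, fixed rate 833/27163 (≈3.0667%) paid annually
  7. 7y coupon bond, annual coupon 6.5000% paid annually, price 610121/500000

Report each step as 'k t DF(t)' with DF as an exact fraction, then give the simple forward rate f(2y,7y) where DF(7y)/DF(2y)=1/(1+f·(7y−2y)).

step 1 [1y] swap r/1=69/4931: DF=(1 − 69/4931·(0))/(1+69/4931) = 4931/5000 ≈ 0.986200
step 2 [2y] bond c/1=19/400: DF=(1044693/1000000 − 19/400·(0.986200))/(1+19/400) = 4763/5000 ≈ 0.952600
step 3 [3y] zero: DF = P = 1133/1250 ≈ 0.906400
step 4 [4y] zero: DF = P = 8953/10000 ≈ 0.895300
step 5 [5y] bond c/1=17/400: DF=(527083/500000 − 17/400·(0.986200+0.952600+0.906400+0.895300))/(1+17/400) = 8587/10000 ≈ 0.858700
step 6 [6y] swap r/1=833/27163: DF=(1 − 833/27163·(0.986200+0.952600+0.906400+0.895300+0.858700))/(1+833/27163) = 4167/5000 ≈ 0.833400
step 7 [7y] bond c/1=13/200: DF=(610121/500000 − 13/200·(0.986200+0.952600+0.906400+0.895300+0.858700+0.833400))/(1+13/200) = 4071/5000 ≈ 0.814200

1 1 4931/5000
2 2 4763/5000
3 3 1133/1250
4 4 8953/10000
5 5 8587/10000
6 6 4167/5000
7 7 4071/5000
f(2y,7y) = ((4763/5000)/(4071/5000) − 1)/(5) = 692/20355 ≈ 3.3997%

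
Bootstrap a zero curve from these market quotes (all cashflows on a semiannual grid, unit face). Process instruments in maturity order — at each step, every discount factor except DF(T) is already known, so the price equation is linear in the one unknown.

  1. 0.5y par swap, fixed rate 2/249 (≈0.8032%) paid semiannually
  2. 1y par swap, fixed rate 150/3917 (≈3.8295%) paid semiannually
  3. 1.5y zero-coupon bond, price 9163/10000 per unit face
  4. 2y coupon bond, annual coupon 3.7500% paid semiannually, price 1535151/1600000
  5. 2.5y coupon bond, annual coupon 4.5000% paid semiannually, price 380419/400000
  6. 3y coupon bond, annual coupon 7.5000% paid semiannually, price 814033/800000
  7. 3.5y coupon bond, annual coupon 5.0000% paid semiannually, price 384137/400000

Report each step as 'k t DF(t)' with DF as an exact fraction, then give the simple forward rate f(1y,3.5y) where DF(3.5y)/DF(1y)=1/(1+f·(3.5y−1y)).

step 1 [0.5y] swap r/2=1/249: DF=(1 − 1/249·(0))/(1+1/249) = 249/250 ≈ 0.996000
step 2 [1y] swap r/2=75/3917: DF=(1 − 75/3917·(0.996000))/(1+75/3917) = 77/80 ≈ 0.962500
step 3 [1.5y] zero: DF = P = 9163/10000 ≈ 0.916300
step 4 [2y] bond c/2=3/160: DF=(1535151/1600000 − 3/160·(0.996000+0.962500+0.916300))/(1+3/160) = 8889/10000 ≈ 0.888900
step 5 [2.5y] bond c/2=9/400: DF=(380419/400000 − 9/400·(0.996000+0.962500+0.916300+0.888900))/(1+9/400) = 8473/10000 ≈ 0.847300
step 6 [3y] bond c/2=3/80: DF=(814033/800000 − 3/80·(0.996000+0.962500+0.916300+0.888900+0.847300))/(1+3/80) = 8141/10000 ≈ 0.814100
step 7 [3.5y] bond c/2=1/40: DF=(384137/400000 − 1/40·(0.996000+0.962500+0.916300+0.888900+0.847300+0.814100))/(1+1/40) = 4023/5000 ≈ 0.804600

1 1/2 249/250
2 1 77/80
3 3/2 9163/10000
4 2 8889/10000
5 5/2 8473/10000
6 3 8141/10000
7 7/2 4023/5000
f(1y,3.5y) = ((77/80)/(4023/5000) − 1)/(5/2) = 1579/20115 ≈ 7.8499%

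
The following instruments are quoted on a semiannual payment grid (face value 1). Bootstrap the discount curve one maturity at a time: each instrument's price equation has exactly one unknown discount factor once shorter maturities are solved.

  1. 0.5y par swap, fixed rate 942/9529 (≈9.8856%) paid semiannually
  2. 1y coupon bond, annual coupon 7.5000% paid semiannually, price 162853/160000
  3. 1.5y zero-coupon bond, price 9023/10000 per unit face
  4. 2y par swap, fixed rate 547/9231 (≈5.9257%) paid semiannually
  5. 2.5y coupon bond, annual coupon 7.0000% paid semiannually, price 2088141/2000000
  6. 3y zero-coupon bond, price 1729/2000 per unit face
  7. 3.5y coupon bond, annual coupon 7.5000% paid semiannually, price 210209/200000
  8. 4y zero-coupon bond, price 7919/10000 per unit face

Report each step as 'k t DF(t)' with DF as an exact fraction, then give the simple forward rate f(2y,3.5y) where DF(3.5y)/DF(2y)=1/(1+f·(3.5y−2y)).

step 1 [0.5y] swap r/2=471/9529: DF=(1 − 471/9529·(0))/(1+471/9529) = 9529/10000 ≈ 0.952900
step 2 [1y] bond c/2=3/80: DF=(162853/160000 − 3/80·(0.952900))/(1+3/80) = 4733/5000 ≈ 0.946600
step 3 [1.5y] zero: DF = P = 9023/10000 ≈ 0.902300
step 4 [2y] swap r/2=547/18462: DF=(1 − 547/18462·(0.952900+0.946600+0.902300))/(1+547/18462) = 4453/5000 ≈ 0.890600
step 5 [2.5y] bond c/2=7/200: DF=(2088141/2000000 − 7/200·(0.952900+0.946600+0.902300+0.890600))/(1+7/200) = 8839/10000 ≈ 0.883900
step 6 [3y] zero: DF = P = 1729/2000 ≈ 0.864500
step 7 [3.5y] bond c/2=3/80: DF=(210209/200000 − 3/80·(0.952900+0.946600+0.902300+0.890600+0.883900+0.864500))/(1+3/80) = 2041/2500 ≈ 0.816400
step 8 [4y] zero: DF = P = 7919/10000 ≈ 0.791900

1 1/2 9529/10000
2 1 4733/5000
3 3/2 9023/10000
4 2 4453/5000
5 5/2 8839/10000
6 3 1729/2000
7 7/2 2041/2500
8 4 7919/10000
f(2y,3.5y) = ((4453/5000)/(2041/2500) − 1)/(3/2) = 371/6123 ≈ 6.0591%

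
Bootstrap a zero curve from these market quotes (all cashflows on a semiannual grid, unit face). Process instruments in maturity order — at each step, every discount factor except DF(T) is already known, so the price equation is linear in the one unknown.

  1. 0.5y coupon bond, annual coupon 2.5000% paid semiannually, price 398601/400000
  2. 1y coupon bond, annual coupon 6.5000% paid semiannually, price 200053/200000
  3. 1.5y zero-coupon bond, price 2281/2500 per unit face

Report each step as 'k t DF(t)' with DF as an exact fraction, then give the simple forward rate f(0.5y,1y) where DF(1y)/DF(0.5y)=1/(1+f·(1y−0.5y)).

step 1 [0.5y] bond c/2=1/80: DF=(398601/400000 − 1/80·(0))/(1+1/80) = 4921/5000 ≈ 0.984200
step 2 [1y] bond c/2=13/400: DF=(200053/200000 − 13/400·(0.984200))/(1+13/400) = 4689/5000 ≈ 0.937800
step 3 [1.5y] zero: DF = P = 2281/2500 ≈ 0.912400

1 1/2 4921/5000
2 1 4689/5000
3 3/2 2281/2500
f(0.5y,1y) = ((4921/5000)/(4689/5000) − 1)/(1/2) = 464/4689 ≈ 9.8955%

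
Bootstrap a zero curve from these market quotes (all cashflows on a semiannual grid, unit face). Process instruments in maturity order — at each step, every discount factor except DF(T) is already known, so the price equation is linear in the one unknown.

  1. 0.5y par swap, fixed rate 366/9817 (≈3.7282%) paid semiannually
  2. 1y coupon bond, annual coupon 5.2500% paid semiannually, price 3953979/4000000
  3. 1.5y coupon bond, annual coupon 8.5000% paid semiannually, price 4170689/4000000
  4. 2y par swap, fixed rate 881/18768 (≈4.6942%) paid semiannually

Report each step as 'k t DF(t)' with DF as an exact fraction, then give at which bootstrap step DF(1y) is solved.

1 1/2 9817/10000
2 1 9381/10000
3 3/2 9219/10000
4 2 9119/10000
DF(1y) is solved at step 2

step 1 [0.5y] swap r/2=183/9817: DF=(1 − 183/9817·(0))/(1+183/9817) = 9817/10000 ≈ 0.981700
step 2 [1y] bond c/2=21/800: DF=(3953979/4000000 − 21/800·(0.981700))/(1+21/800) = 9381/10000 ≈ 0.938100
step 3 [1.5y] bond c/2=17/400: DF=(4170689/4000000 − 17/400·(0.981700+0.938100))/(1+17/400) = 9219/10000 ≈ 0.921900
step 4 [2y] swap r/2=881/37536: DF=(1 − 881/37536·(0.981700+0.938100+0.921900))/(1+881/37536) = 9119/10000 ≈ 0.911900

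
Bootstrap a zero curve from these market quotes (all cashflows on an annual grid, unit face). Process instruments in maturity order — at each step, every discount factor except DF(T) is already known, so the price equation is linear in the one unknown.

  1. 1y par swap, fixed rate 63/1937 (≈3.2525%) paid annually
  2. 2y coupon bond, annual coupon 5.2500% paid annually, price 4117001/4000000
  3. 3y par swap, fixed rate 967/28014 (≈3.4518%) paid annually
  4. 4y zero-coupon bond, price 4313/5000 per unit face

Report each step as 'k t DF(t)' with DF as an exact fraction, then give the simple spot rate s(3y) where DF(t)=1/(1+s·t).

step 1 [1y] swap r/1=63/1937: DF=(1 − 63/1937·(0))/(1+63/1937) = 1937/2000 ≈ 0.968500
step 2 [2y] bond c/1=21/400: DF=(4117001/4000000 − 21/400·(0.968500))/(1+21/400) = 581/625 ≈ 0.929600
step 3 [3y] swap r/1=967/28014: DF=(1 − 967/28014·(0.968500+0.929600))/(1+967/28014) = 9033/10000 ≈ 0.903300
step 4 [4y] zero: DF = P = 4313/5000 ≈ 0.862600

1 1 1937/2000
2 2 581/625
3 3 9033/10000
4 4 4313/5000
s(3y) = (1/(9033/10000) − 1)/(3) = 967/27099 ≈ 3.5684%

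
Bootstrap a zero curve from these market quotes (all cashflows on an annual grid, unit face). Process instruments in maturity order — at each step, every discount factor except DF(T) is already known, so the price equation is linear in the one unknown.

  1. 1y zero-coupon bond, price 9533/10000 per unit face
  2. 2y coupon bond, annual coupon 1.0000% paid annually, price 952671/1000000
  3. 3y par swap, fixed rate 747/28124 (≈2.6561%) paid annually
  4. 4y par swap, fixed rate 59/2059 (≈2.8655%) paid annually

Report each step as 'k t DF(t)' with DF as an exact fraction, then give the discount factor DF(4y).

1 1 9533/10000
2 2 4669/5000
3 3 9253/10000
4 4 4469/5000
DF(4y) = 4469/5000 ≈ 0.893800

step 1 [1y] zero: DF = P = 9533/10000 ≈ 0.953300
step 2 [2y] bond c/1=1/100: DF=(952671/1000000 − 1/100·(0.953300))/(1+1/100) = 4669/5000 ≈ 0.933800
step 3 [3y] swap r/1=747/28124: DF=(1 − 747/28124·(0.953300+0.933800))/(1+747/28124) = 9253/10000 ≈ 0.925300
step 4 [4y] swap r/1=59/2059: DF=(1 − 59/2059·(0.953300+0.933800+0.925300))/(1+59/2059) = 4469/5000 ≈ 0.893800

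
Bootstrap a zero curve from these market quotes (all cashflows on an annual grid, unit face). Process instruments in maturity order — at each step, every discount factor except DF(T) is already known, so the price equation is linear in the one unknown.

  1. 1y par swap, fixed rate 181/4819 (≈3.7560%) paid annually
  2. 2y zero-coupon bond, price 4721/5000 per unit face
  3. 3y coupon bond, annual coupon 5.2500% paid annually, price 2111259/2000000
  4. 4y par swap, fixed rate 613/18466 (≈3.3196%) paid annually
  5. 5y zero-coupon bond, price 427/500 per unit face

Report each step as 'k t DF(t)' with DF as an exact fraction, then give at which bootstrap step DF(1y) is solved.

1 1 4819/5000
2 2 4721/5000
3 3 4539/5000
4 4 4387/5000
5 5 427/500
DF(1y) is solved at step 1

step 1 [1y] swap r/1=181/4819: DF=(1 − 181/4819·(0))/(1+181/4819) = 4819/5000 ≈ 0.963800
step 2 [2y] zero: DF = P = 4721/5000 ≈ 0.944200
step 3 [3y] bond c/1=21/400: DF=(2111259/2000000 − 21/400·(0.963800+0.944200))/(1+21/400) = 4539/5000 ≈ 0.907800
step 4 [4y] swap r/1=613/18466: DF=(1 − 613/18466·(0.963800+0.944200+0.907800))/(1+613/18466) = 4387/5000 ≈ 0.877400
step 5 [5y] zero: DF = P = 427/500 ≈ 0.854000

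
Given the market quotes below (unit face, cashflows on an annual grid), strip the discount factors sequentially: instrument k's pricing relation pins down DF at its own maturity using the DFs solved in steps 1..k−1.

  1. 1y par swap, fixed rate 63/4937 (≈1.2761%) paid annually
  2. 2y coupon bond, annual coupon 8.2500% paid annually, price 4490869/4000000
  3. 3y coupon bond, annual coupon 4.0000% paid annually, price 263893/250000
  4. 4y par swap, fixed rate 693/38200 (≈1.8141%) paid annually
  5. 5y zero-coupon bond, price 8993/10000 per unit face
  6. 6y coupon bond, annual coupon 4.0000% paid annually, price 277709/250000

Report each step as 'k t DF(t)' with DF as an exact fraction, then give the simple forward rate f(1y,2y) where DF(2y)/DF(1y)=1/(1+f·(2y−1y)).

step 1 [1y] swap r/1=63/4937: DF=(1 − 63/4937·(0))/(1+63/4937) = 4937/5000 ≈ 0.987400
step 2 [2y] bond c/1=33/400: DF=(4490869/4000000 − 33/400·(0.987400))/(1+33/400) = 9619/10000 ≈ 0.961900
step 3 [3y] bond c/1=1/25: DF=(263893/250000 − 1/25·(0.987400+0.961900))/(1+1/25) = 47/50 ≈ 0.940000
step 4 [4y] swap r/1=693/38200: DF=(1 − 693/38200·(0.987400+0.961900+0.940000))/(1+693/38200) = 9307/10000 ≈ 0.930700
step 5 [5y] zero: DF = P = 8993/10000 ≈ 0.899300
step 6 [6y] bond c/1=1/25: DF=(277709/250000 − 1/25·(0.987400+0.961900+0.940000+0.930700+0.899300))/(1+1/25) = 4433/5000 ≈ 0.886600

1 1 4937/5000
2 2 9619/10000
3 3 47/50
4 4 9307/10000
5 5 8993/10000
6 6 4433/5000
f(1y,2y) = ((4937/5000)/(9619/10000) − 1)/(1) = 255/9619 ≈ 2.6510%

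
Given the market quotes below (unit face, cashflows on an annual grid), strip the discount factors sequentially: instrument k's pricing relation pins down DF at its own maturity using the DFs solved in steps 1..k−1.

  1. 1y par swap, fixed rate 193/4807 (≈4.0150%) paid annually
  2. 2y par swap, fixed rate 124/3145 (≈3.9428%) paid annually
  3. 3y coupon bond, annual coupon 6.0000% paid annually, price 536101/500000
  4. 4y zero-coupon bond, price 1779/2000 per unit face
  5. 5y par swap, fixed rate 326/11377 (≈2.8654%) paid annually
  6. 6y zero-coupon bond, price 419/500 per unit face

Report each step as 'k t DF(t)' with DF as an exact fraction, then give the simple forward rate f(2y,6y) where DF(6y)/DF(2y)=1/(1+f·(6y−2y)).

1 1 4807/5000
2 2 1157/1250
3 3 9047/10000
4 4 1779/2000
5 5 1087/1250
6 6 419/500
f(2y,6y) = ((1157/1250)/(419/500) − 1)/(4) = 219/8380 ≈ 2.6134%

step 1 [1y] swap r/1=193/4807: DF=(1 − 193/4807·(0))/(1+193/4807) = 4807/5000 ≈ 0.961400
step 2 [2y] swap r/1=124/3145: DF=(1 − 124/3145·(0.961400))/(1+124/3145) = 1157/1250 ≈ 0.925600
step 3 [3y] bond c/1=3/50: DF=(536101/500000 − 3/50·(0.961400+0.925600))/(1+3/50) = 9047/10000 ≈ 0.904700
step 4 [4y] zero: DF = P = 1779/2000 ≈ 0.889500
step 5 [5y] swap r/1=326/11377: DF=(1 − 326/11377·(0.961400+0.925600+0.904700+0.889500))/(1+326/11377) = 1087/1250 ≈ 0.869600
step 6 [6y] zero: DF = P = 419/500 ≈ 0.838000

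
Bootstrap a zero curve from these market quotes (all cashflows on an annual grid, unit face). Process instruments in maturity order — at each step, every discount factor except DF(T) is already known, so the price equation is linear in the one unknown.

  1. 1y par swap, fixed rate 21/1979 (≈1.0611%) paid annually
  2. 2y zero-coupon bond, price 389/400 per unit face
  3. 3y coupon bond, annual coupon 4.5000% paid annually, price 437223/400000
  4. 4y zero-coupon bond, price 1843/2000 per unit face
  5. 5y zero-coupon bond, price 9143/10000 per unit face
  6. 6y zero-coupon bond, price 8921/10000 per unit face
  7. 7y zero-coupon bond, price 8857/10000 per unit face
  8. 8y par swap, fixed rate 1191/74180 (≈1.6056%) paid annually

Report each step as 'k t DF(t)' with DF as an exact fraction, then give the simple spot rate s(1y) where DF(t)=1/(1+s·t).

step 1 [1y] swap r/1=21/1979: DF=(1 − 21/1979·(0))/(1+21/1979) = 1979/2000 ≈ 0.989500
step 2 [2y] zero: DF = P = 389/400 ≈ 0.972500
step 3 [3y] bond c/1=9/200: DF=(437223/400000 − 9/200·(0.989500+0.972500))/(1+9/200) = 1923/2000 ≈ 0.961500
step 4 [4y] zero: DF = P = 1843/2000 ≈ 0.921500
step 5 [5y] zero: DF = P = 9143/10000 ≈ 0.914300
step 6 [6y] zero: DF = P = 8921/10000 ≈ 0.892100
step 7 [7y] zero: DF = P = 8857/10000 ≈ 0.885700
step 8 [8y] swap r/1=1191/74180: DF=(1 − 1191/74180·(0.989500+0.972500+0.961500+0.921500+0.914300+0.892100+0.885700))/(1+1191/74180) = 8809/10000 ≈ 0.880900

1 1 1979/2000
2 2 389/400
3 3 1923/2000
4 4 1843/2000
5 5 9143/10000
6 6 8921/10000
7 7 8857/10000
8 8 8809/10000
s(1y) = (1/(1979/2000) − 1)/(1) = 21/1979 ≈ 1.0611%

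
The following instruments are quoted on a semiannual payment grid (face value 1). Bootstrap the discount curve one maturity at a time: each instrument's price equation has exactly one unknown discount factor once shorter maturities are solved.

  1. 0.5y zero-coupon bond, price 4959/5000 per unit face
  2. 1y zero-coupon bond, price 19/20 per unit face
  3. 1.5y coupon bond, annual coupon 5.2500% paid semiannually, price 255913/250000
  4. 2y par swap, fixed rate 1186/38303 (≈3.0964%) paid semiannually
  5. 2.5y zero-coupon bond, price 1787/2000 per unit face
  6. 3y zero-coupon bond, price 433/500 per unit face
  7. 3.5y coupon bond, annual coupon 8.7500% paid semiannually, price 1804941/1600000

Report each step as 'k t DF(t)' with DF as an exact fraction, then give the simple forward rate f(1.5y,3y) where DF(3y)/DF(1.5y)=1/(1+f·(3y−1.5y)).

step 1 [0.5y] zero: DF = P = 4959/5000 ≈ 0.991800
step 2 [1y] zero: DF = P = 19/20 ≈ 0.950000
step 3 [1.5y] bond c/2=21/800: DF=(255913/250000 − 21/800·(0.991800+0.950000))/(1+21/800) = 4739/5000 ≈ 0.947800
step 4 [2y] swap r/2=593/38303: DF=(1 − 593/38303·(0.991800+0.950000+0.947800))/(1+593/38303) = 9407/10000 ≈ 0.940700
step 5 [2.5y] zero: DF = P = 1787/2000 ≈ 0.893500
step 6 [3y] zero: DF = P = 433/500 ≈ 0.866000
step 7 [3.5y] bond c/2=7/160: DF=(1804941/1600000 − 7/160·(0.991800+0.950000+0.947800+0.940700+0.893500+0.866000))/(1+7/160) = 1693/2000 ≈ 0.846500

1 1/2 4959/5000
2 1 19/20
3 3/2 4739/5000
4 2 9407/10000
5 5/2 1787/2000
6 3 433/500
7 7/2 1693/2000
f(1.5y,3y) = ((4739/5000)/(433/500) − 1)/(3/2) = 409/6495 ≈ 6.2972%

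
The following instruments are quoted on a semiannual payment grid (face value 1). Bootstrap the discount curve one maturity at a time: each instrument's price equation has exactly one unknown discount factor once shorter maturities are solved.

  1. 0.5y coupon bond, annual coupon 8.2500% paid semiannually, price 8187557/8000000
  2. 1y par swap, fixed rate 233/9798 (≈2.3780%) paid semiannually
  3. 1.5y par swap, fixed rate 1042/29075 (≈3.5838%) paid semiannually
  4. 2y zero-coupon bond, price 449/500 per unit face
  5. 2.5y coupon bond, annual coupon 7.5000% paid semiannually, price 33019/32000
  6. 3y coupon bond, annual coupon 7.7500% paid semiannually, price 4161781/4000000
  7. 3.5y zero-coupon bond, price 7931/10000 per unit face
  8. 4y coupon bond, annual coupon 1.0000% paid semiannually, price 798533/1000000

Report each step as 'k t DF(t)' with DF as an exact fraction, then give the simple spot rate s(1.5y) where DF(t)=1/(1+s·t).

step 1 [0.5y] bond c/2=33/800: DF=(8187557/8000000 − 33/800·(0))/(1+33/800) = 9829/10000 ≈ 0.982900
step 2 [1y] swap r/2=233/19596: DF=(1 − 233/19596·(0.982900))/(1+233/19596) = 9767/10000 ≈ 0.976700
step 3 [1.5y] swap r/2=521/29075: DF=(1 − 521/29075·(0.982900+0.976700))/(1+521/29075) = 9479/10000 ≈ 0.947900
step 4 [2y] zero: DF = P = 449/500 ≈ 0.898000
step 5 [2.5y] bond c/2=3/80: DF=(33019/32000 − 3/80·(0.982900+0.976700+0.947900+0.898000))/(1+3/80) = 857/1000 ≈ 0.857000
step 6 [3y] bond c/2=31/800: DF=(4161781/4000000 − 31/800·(0.982900+0.976700+0.947900+0.898000+0.857000))/(1+31/800) = 8277/10000 ≈ 0.827700
step 7 [3.5y] zero: DF = P = 7931/10000 ≈ 0.793100
step 8 [4y] bond c/2=1/200: DF=(798533/1000000 − 1/200·(0.982900+0.976700+0.947900+0.898000+0.857000+0.827700+0.793100))/(1+1/200) = 7633/10000 ≈ 0.763300

1 1/2 9829/10000
2 1 9767/10000
3 3/2 9479/10000
4 2 449/500
5 5/2 857/1000
6 3 8277/10000
7 7/2 7931/10000
8 4 7633/10000
s(1.5y) = (1/(9479/10000) − 1)/(3/2) = 1042/28437 ≈ 3.6642%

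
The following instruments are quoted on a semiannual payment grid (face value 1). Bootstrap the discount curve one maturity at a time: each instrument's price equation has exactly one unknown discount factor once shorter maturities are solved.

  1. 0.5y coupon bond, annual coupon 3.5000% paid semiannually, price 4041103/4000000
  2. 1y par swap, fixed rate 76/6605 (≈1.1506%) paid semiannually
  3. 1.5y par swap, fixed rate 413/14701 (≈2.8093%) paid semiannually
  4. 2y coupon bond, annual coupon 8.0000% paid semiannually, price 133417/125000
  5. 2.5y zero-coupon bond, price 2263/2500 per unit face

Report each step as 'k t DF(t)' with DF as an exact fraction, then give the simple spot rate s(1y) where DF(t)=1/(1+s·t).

step 1 [0.5y] bond c/2=7/400: DF=(4041103/4000000 − 7/400·(0))/(1+7/400) = 9929/10000 ≈ 0.992900
step 2 [1y] swap r/2=38/6605: DF=(1 − 38/6605·(0.992900))/(1+38/6605) = 4943/5000 ≈ 0.988600
step 3 [1.5y] swap r/2=413/29402: DF=(1 − 413/29402·(0.992900+0.988600))/(1+413/29402) = 9587/10000 ≈ 0.958700
step 4 [2y] bond c/2=1/25: DF=(133417/125000 − 1/25·(0.992900+0.988600+0.958700))/(1+1/25) = 2283/2500 ≈ 0.913200
step 5 [2.5y] zero: DF = P = 2263/2500 ≈ 0.905200

1 1/2 9929/10000
2 1 4943/5000
3 3/2 9587/10000
4 2 2283/2500
5 5/2 2263/2500
s(1y) = (1/(4943/5000) − 1)/(1) = 57/4943 ≈ 1.1531%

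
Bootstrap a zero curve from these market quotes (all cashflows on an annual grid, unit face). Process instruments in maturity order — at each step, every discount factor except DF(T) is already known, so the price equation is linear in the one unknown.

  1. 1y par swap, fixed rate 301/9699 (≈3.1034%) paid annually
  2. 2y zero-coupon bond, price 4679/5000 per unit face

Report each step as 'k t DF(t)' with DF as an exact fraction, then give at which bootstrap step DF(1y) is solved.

1 1 9699/10000
2 2 4679/5000
DF(1y) is solved at step 1

step 1 [1y] swap r/1=301/9699: DF=(1 − 301/9699·(0))/(1+301/9699) = 9699/10000 ≈ 0.969900
step 2 [2y] zero: DF = P = 4679/5000 ≈ 0.935800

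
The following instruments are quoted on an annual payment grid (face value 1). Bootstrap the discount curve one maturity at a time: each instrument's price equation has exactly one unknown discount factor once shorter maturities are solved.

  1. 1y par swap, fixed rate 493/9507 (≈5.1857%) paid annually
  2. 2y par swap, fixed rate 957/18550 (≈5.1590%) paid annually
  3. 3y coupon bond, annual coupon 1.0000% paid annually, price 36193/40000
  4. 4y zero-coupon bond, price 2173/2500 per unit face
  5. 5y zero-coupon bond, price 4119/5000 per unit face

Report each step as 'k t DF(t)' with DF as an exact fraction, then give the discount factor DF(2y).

step 1 [1y] swap r/1=493/9507: DF=(1 − 493/9507·(0))/(1+493/9507) = 9507/10000 ≈ 0.950700
step 2 [2y] swap r/1=957/18550: DF=(1 − 957/18550·(0.950700))/(1+957/18550) = 9043/10000 ≈ 0.904300
step 3 [3y] bond c/1=1/100: DF=(36193/40000 − 1/100·(0.950700+0.904300))/(1+1/100) = 351/400 ≈ 0.877500
step 4 [4y] zero: DF = P = 2173/2500 ≈ 0.869200
step 5 [5y] zero: DF = P = 4119/5000 ≈ 0.823800

1 1 9507/10000
2 2 9043/10000
3 3 351/400
4 4 2173/2500
5 5 4119/5000
DF(2y) = 9043/10000 ≈ 0.904300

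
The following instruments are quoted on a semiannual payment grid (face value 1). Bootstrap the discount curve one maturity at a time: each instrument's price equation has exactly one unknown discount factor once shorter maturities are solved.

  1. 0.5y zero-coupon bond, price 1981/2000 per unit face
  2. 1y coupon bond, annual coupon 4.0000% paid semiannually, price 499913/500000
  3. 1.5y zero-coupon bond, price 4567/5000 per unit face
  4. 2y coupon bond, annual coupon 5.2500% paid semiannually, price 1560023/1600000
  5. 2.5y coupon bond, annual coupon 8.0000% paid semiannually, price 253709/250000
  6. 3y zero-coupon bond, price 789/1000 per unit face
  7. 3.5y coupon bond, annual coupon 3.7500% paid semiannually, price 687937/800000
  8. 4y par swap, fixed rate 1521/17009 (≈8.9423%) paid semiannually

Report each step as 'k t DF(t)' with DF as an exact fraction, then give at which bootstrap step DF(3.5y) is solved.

1 1/2 1981/2000
2 1 1201/1250
3 3/2 4567/5000
4 2 548/625
5 5/2 8319/10000
6 3 789/1000
7 7/2 3727/5000
8 4 3479/5000
DF(3.5y) is solved at step 7

step 1 [0.5y] zero: DF = P = 1981/2000 ≈ 0.990500
step 2 [1y] bond c/2=1/50: DF=(499913/500000 − 1/50·(0.990500))/(1+1/50) = 1201/1250 ≈ 0.960800
step 3 [1.5y] zero: DF = P = 4567/5000 ≈ 0.913400
step 4 [2y] bond c/2=21/800: DF=(1560023/1600000 − 21/800·(0.990500+0.960800+0.913400))/(1+21/800) = 548/625 ≈ 0.876800
step 5 [2.5y] bond c/2=1/25: DF=(253709/250000 − 1/25·(0.990500+0.960800+0.913400+0.876800))/(1+1/25) = 8319/10000 ≈ 0.831900
step 6 [3y] zero: DF = P = 789/1000 ≈ 0.789000
step 7 [3.5y] bond c/2=3/160: DF=(687937/800000 − 3/160·(0.990500+0.960800+0.913400+0.876800+0.831900+0.789000))/(1+3/160) = 3727/5000 ≈ 0.745400
step 8 [4y] swap r/2=1521/34018: DF=(1 − 1521/34018·(0.990500+0.960800+0.913400+0.876800+0.831900+0.789000+0.745400))/(1+1521/34018) = 3479/5000 ≈ 0.695800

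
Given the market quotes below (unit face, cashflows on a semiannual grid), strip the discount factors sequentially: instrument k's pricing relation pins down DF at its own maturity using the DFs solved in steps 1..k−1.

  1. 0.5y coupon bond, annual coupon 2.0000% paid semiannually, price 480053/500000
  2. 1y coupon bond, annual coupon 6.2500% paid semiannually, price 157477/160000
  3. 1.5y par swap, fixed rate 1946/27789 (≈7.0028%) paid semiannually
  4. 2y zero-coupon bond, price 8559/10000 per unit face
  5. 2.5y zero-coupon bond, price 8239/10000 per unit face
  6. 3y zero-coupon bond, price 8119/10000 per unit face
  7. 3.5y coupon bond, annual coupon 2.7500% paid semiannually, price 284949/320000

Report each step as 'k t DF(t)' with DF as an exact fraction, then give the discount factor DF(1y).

1 1/2 4753/5000
2 1 1157/1250
3 3/2 9027/10000
4 2 8559/10000
5 5/2 8239/10000
6 3 8119/10000
7 7/2 8069/10000
DF(1y) = 1157/1250 ≈ 0.925600

step 1 [0.5y] bond c/2=1/100: DF=(480053/500000 − 1/100·(0))/(1+1/100) = 4753/5000 ≈ 0.950600
step 2 [1y] bond c/2=1/32: DF=(157477/160000 − 1/32·(0.950600))/(1+1/32) = 1157/1250 ≈ 0.925600
step 3 [1.5y] swap r/2=973/27789: DF=(1 − 973/27789·(0.950600+0.925600))/(1+973/27789) = 9027/10000 ≈ 0.902700
step 4 [2y] zero: DF = P = 8559/10000 ≈ 0.855900
step 5 [2.5y] zero: DF = P = 8239/10000 ≈ 0.823900
step 6 [3y] zero: DF = P = 8119/10000 ≈ 0.811900
step 7 [3.5y] bond c/2=11/800: DF=(284949/320000 − 11/800·(0.950600+0.925600+0.902700+0.855900+0.823900+0.811900))/(1+11/800) = 8069/10000 ≈ 0.806900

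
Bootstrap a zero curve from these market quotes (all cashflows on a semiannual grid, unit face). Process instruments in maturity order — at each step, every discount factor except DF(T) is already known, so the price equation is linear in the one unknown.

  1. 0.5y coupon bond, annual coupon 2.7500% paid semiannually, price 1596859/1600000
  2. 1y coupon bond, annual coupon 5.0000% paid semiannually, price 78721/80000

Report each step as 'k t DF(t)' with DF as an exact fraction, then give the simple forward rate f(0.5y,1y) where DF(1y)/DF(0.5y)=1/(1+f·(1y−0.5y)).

1 1/2 1969/2000
2 1 117/125
f(0.5y,1y) = ((1969/2000)/(117/125) − 1)/(1/2) = 97/936 ≈ 10.3632%

step 1 [0.5y] bond c/2=11/800: DF=(1596859/1600000 − 11/800·(0))/(1+11/800) = 1969/2000 ≈ 0.984500
step 2 [1y] bond c/2=1/40: DF=(78721/80000 − 1/40·(0.984500))/(1+1/40) = 117/125 ≈ 0.936000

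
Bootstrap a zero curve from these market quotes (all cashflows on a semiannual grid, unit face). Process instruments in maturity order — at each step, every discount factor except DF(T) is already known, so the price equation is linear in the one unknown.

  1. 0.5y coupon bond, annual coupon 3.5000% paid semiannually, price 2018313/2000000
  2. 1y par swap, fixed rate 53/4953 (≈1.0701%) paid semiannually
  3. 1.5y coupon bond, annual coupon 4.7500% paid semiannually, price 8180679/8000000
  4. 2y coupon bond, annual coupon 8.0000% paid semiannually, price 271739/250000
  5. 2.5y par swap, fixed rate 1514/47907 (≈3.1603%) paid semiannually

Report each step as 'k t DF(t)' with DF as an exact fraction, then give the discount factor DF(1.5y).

1 1/2 4959/5000
2 1 4947/5000
3 3/2 9529/10000
4 2 9323/10000
5 5/2 9243/10000
DF(1.5y) = 9529/10000 ≈ 0.952900

step 1 [0.5y] bond c/2=7/400: DF=(2018313/2000000 − 7/400·(0))/(1+7/400) = 4959/5000 ≈ 0.991800
step 2 [1y] swap r/2=53/9906: DF=(1 − 53/9906·(0.991800))/(1+53/9906) = 4947/5000 ≈ 0.989400
step 3 [1.5y] bond c/2=19/800: DF=(8180679/8000000 − 19/800·(0.991800+0.989400))/(1+19/800) = 9529/10000 ≈ 0.952900
step 4 [2y] bond c/2=1/25: DF=(271739/250000 − 1/25·(0.991800+0.989400+0.952900))/(1+1/25) = 9323/10000 ≈ 0.932300
step 5 [2.5y] swap r/2=757/47907: DF=(1 − 757/47907·(0.991800+0.989400+0.952900+0.932300))/(1+757/47907) = 9243/10000 ≈ 0.924300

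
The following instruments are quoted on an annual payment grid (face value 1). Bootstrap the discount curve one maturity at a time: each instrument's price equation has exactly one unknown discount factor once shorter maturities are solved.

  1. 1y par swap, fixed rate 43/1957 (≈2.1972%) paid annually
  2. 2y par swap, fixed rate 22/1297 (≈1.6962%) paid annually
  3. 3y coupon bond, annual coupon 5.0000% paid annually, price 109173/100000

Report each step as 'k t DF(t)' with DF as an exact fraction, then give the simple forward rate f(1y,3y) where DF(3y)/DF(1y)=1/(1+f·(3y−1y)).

step 1 [1y] swap r/1=43/1957: DF=(1 − 43/1957·(0))/(1+43/1957) = 1957/2000 ≈ 0.978500
step 2 [2y] swap r/1=22/1297: DF=(1 − 22/1297·(0.978500))/(1+22/1297) = 967/1000 ≈ 0.967000
step 3 [3y] bond c/1=1/20: DF=(109173/100000 − 1/20·(0.978500+0.967000))/(1+1/20) = 9471/10000 ≈ 0.947100

1 1 1957/2000
2 2 967/1000
3 3 9471/10000
f(1y,3y) = ((1957/2000)/(9471/10000) − 1)/(2) = 157/9471 ≈ 1.6577%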